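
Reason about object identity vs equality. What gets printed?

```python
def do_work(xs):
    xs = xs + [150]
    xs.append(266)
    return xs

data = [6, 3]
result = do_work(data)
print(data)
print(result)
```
[6, 3]
[6, 3, 150, 266]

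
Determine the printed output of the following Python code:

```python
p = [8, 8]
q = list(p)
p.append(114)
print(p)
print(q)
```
[8, 8, 114]
[8, 8]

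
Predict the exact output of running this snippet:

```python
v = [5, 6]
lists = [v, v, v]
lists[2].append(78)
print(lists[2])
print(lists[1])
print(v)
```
[5, 6, 78]
[5, 6, 78]
[5, 6, 78]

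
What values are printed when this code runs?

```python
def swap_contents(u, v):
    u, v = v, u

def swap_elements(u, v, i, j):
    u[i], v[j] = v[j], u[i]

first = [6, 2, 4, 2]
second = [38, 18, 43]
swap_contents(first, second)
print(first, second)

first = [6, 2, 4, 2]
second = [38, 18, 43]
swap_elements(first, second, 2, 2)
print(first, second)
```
[6, 2, 4, 2] [38, 18, 43]
[6, 2, 43, 2] [38, 18, 4]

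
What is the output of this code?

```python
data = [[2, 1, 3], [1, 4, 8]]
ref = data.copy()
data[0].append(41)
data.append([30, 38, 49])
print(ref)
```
[[2, 1, 3, 41], [1, 4, 8]]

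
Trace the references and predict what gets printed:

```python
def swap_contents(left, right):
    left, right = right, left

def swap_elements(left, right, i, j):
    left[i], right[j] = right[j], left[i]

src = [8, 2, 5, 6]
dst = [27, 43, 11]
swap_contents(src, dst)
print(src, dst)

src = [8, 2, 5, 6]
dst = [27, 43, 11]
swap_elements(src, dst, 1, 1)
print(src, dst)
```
[8, 2, 5, 6] [27, 43, 11]
[8, 43, 5, 6] [27, 2, 11]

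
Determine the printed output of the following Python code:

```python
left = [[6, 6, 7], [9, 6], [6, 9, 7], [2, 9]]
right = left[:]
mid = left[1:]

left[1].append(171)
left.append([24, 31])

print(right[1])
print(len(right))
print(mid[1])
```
[9, 6, 171]
4
[6, 9, 7]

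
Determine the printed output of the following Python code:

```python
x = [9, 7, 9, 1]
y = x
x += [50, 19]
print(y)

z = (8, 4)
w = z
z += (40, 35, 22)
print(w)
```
[9, 7, 9, 1, 50, 19]
(8, 4)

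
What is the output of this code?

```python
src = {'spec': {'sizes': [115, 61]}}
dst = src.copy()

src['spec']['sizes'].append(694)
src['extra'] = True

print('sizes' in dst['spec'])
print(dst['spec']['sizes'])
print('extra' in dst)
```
True
[115, 61, 694]
False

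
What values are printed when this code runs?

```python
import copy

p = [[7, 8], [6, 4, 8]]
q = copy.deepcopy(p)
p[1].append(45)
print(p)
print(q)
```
[[7, 8], [6, 4, 8, 45]]
[[7, 8], [6, 4, 8]]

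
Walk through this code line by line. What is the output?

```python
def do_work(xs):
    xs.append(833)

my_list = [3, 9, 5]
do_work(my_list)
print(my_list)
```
[3, 9, 5, 833]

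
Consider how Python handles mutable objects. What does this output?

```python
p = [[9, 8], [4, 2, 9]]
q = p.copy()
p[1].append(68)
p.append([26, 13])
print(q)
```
[[9, 8], [4, 2, 9, 68]]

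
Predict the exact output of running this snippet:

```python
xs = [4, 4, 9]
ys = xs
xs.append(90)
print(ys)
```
[4, 4, 9, 90]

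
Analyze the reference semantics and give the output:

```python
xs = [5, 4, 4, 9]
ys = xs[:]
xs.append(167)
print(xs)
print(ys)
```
[5, 4, 4, 9, 167]
[5, 4, 4, 9]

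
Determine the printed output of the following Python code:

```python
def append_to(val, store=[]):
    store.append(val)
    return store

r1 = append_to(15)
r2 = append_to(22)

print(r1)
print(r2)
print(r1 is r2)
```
[15, 22]
[15, 22]
True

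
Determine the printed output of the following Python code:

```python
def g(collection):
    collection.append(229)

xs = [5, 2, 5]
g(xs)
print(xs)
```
[5, 2, 5, 229]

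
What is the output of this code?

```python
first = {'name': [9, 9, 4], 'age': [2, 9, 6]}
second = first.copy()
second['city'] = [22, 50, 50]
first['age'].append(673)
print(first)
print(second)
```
{'name': [9, 9, 4], 'age': [2, 9, 6, 673]}
{'name': [9, 9, 4], 'age': [2, 9, 6, 673], 'city': [22, 50, 50]}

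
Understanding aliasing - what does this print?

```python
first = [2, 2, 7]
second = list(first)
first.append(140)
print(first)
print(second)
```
[2, 2, 7, 140]
[2, 2, 7]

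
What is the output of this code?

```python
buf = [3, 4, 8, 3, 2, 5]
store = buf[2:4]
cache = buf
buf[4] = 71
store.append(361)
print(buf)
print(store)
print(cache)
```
[3, 4, 8, 3, 71, 5]
[8, 3, 361]
[3, 4, 8, 3, 71, 5]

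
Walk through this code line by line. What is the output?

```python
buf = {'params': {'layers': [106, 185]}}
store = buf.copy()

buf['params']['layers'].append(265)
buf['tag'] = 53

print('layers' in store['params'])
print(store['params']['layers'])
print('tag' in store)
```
True
[106, 185, 265]
False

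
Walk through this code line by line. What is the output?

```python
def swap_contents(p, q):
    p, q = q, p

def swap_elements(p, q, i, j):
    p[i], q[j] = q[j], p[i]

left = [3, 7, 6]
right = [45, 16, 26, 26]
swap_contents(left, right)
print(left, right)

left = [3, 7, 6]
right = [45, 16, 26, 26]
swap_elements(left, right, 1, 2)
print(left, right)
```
[3, 7, 6] [45, 16, 26, 26]
[3, 26, 6] [45, 16, 7, 26]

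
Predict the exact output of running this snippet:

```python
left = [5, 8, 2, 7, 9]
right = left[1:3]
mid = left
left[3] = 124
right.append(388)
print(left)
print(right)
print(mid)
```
[5, 8, 2, 124, 9]
[8, 2, 388]
[5, 8, 2, 124, 9]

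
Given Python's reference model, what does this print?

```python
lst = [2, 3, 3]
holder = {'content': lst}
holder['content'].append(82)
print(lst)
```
[2, 3, 3, 82]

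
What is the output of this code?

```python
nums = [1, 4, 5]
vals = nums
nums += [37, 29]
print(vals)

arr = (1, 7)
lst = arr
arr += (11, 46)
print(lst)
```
[1, 4, 5, 37, 29]
(1, 7)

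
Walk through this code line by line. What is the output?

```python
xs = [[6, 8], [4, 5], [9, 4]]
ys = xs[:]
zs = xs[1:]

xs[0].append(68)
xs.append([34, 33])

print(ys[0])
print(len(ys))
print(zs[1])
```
[6, 8, 68]
3
[9, 4]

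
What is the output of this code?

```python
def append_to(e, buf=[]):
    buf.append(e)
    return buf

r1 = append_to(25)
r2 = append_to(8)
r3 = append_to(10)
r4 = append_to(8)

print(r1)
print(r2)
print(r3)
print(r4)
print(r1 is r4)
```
[25, 8, 10, 8]
[25, 8, 10, 8]
[25, 8, 10, 8]
[25, 8, 10, 8]
True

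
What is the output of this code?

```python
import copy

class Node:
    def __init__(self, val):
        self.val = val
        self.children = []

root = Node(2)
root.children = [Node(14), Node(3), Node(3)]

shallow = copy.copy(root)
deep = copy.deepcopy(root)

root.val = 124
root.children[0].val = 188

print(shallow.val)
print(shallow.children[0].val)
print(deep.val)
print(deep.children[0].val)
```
2
188
2
14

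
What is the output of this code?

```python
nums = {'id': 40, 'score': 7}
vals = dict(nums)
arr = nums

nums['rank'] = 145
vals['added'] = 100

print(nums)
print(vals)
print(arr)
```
{'id': 40, 'score': 7, 'rank': 145}
{'id': 40, 'score': 7, 'added': 100}
{'id': 40, 'score': 7, 'rank': 145}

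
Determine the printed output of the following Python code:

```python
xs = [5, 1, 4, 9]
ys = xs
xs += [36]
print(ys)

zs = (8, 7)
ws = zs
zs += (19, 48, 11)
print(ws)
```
[5, 1, 4, 9, 36]
(8, 7)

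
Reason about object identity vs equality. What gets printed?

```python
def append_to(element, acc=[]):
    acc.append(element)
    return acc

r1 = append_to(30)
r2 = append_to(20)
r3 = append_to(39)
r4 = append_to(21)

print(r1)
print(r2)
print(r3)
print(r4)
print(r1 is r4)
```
[30, 20, 39, 21]
[30, 20, 39, 21]
[30, 20, 39, 21]
[30, 20, 39, 21]
True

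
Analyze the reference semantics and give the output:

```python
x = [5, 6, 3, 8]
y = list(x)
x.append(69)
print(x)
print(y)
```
[5, 6, 3, 8, 69]
[5, 6, 3, 8]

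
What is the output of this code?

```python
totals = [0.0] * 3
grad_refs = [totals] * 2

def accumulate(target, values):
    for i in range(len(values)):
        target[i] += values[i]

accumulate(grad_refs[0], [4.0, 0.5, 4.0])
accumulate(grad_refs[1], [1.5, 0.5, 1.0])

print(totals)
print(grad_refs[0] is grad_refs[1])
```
[5.5, 1.0, 5.0]
True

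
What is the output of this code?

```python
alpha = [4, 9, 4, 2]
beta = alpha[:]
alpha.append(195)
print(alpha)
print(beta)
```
[4, 9, 4, 2, 195]
[4, 9, 4, 2]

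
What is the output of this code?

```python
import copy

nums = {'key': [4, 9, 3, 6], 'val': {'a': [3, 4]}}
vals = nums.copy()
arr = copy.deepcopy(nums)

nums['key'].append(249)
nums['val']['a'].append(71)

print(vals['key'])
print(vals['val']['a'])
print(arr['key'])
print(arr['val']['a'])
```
[4, 9, 3, 6, 249]
[3, 4, 71]
[4, 9, 3, 6]
[3, 4]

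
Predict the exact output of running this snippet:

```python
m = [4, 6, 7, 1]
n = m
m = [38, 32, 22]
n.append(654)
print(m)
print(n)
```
[38, 32, 22]
[4, 6, 7, 1, 654]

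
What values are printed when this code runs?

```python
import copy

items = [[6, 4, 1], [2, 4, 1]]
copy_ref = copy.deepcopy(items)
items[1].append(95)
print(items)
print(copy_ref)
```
[[6, 4, 1], [2, 4, 1, 95]]
[[6, 4, 1], [2, 4, 1]]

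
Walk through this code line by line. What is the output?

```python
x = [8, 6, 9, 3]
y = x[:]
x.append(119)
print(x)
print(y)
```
[8, 6, 9, 3, 119]
[8, 6, 9, 3]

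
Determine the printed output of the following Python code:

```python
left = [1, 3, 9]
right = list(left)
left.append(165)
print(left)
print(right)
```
[1, 3, 9, 165]
[1, 3, 9]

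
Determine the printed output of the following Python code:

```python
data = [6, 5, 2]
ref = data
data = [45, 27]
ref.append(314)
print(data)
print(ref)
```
[45, 27]
[6, 5, 2, 314]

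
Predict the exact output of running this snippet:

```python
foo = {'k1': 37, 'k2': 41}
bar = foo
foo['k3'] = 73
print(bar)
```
{'k1': 37, 'k2': 41, 'k3': 73}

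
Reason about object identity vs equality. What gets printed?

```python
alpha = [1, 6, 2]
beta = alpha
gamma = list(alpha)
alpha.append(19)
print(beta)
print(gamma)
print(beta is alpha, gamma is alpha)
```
[1, 6, 2, 19]
[1, 6, 2]
True False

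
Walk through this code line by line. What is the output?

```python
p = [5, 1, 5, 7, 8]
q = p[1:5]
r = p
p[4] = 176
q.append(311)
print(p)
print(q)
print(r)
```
[5, 1, 5, 7, 176]
[1, 5, 7, 8, 311]
[5, 1, 5, 7, 176]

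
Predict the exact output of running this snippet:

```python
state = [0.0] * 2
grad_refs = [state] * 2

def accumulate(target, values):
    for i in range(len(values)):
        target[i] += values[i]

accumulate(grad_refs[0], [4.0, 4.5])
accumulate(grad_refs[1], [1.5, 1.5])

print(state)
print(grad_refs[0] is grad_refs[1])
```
[5.5, 6.0]
True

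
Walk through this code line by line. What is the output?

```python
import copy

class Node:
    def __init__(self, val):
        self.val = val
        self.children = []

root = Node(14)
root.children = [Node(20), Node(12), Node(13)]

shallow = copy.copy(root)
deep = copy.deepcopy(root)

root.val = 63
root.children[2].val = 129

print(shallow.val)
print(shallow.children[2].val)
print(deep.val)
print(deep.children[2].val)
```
14
129
14
13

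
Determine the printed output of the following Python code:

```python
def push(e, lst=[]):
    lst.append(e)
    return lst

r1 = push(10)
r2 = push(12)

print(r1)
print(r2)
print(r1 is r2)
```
[10, 12]
[10, 12]
True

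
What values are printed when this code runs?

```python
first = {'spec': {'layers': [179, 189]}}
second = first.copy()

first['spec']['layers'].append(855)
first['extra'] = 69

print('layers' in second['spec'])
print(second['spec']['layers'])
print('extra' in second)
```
True
[179, 189, 855]
False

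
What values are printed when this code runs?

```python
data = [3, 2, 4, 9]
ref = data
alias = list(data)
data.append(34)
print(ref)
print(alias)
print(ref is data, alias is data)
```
[3, 2, 4, 9, 34]
[3, 2, 4, 9]
True False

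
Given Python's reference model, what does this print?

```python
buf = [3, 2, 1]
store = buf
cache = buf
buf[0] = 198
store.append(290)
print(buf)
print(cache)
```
[198, 2, 1, 290]
[198, 2, 1, 290]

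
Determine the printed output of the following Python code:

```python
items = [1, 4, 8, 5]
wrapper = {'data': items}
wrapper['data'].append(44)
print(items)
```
[1, 4, 8, 5, 44]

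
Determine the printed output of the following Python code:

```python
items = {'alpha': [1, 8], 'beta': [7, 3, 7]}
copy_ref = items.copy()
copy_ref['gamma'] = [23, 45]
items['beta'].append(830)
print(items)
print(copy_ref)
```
{'alpha': [1, 8], 'beta': [7, 3, 7, 830]}
{'alpha': [1, 8], 'beta': [7, 3, 7, 830], 'gamma': [23, 45]}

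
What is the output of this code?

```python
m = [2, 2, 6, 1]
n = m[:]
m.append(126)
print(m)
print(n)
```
[2, 2, 6, 1, 126]
[2, 2, 6, 1]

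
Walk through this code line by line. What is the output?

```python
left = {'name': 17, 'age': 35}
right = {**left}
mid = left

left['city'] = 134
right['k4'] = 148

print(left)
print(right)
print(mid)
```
{'name': 17, 'age': 35, 'city': 134}
{'name': 17, 'age': 35, 'k4': 148}
{'name': 17, 'age': 35, 'city': 134}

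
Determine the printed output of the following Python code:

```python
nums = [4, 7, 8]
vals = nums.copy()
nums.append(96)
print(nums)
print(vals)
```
[4, 7, 8, 96]
[4, 7, 8]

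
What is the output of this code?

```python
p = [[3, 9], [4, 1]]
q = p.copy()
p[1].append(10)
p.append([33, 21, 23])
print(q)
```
[[3, 9], [4, 1, 10]]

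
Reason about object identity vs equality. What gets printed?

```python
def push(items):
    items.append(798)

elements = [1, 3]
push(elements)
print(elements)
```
[1, 3, 798]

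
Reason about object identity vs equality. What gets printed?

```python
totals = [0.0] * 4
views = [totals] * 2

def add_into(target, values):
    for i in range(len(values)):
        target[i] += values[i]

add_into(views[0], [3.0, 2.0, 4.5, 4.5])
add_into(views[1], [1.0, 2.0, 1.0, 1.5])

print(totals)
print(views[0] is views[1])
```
[4.0, 4.0, 5.5, 6.0]
True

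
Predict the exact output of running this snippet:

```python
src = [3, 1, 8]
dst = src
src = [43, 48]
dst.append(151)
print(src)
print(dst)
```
[43, 48]
[3, 1, 8, 151]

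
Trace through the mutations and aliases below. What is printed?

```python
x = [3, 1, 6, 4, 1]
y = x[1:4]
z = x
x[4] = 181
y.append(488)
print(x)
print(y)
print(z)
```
[3, 1, 6, 4, 181]
[1, 6, 4, 488]
[3, 1, 6, 4, 181]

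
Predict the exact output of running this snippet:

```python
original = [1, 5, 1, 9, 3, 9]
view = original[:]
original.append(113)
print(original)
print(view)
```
[1, 5, 1, 9, 3, 9, 113]
[1, 5, 1, 9, 3, 9]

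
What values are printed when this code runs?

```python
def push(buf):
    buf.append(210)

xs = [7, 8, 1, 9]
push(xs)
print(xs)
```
[7, 8, 1, 9, 210]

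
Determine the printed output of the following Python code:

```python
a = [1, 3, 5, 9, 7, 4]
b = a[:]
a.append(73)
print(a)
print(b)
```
[1, 3, 5, 9, 7, 4, 73]
[1, 3, 5, 9, 7, 4]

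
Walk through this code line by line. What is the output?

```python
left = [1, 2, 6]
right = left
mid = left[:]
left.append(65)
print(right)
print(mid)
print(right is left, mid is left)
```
[1, 2, 6, 65]
[1, 2, 6]
True False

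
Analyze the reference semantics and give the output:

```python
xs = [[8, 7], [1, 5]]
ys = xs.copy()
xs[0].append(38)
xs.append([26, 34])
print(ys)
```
[[8, 7, 38], [1, 5]]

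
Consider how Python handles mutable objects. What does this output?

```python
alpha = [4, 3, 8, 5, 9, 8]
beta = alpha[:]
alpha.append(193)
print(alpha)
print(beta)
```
[4, 3, 8, 5, 9, 8, 193]
[4, 3, 8, 5, 9, 8]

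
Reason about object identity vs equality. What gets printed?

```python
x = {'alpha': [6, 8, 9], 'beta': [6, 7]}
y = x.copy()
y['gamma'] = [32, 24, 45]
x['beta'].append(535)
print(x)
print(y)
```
{'alpha': [6, 8, 9], 'beta': [6, 7, 535]}
{'alpha': [6, 8, 9], 'beta': [6, 7, 535], 'gamma': [32, 24, 45]}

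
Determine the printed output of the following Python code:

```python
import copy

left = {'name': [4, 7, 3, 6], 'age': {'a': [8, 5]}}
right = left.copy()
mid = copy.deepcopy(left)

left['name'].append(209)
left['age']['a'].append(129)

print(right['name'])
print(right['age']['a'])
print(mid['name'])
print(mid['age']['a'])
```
[4, 7, 3, 6, 209]
[8, 5, 129]
[4, 7, 3, 6]
[8, 5]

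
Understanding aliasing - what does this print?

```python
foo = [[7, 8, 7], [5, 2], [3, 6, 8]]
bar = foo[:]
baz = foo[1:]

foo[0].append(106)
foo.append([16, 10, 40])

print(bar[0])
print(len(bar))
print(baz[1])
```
[7, 8, 7, 106]
3
[3, 6, 8]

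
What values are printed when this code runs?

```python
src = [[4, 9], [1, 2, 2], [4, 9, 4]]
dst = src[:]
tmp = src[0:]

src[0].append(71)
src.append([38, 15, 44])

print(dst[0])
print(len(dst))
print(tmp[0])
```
[4, 9, 71]
3
[4, 9, 71]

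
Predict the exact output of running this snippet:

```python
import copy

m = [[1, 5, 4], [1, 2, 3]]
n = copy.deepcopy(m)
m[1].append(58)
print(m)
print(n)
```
[[1, 5, 4], [1, 2, 3, 58]]
[[1, 5, 4], [1, 2, 3]]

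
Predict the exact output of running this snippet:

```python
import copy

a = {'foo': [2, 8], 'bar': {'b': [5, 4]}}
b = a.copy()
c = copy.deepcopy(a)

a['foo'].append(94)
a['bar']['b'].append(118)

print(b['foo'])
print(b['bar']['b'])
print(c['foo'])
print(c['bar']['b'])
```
[2, 8, 94]
[5, 4, 118]
[2, 8]
[5, 4]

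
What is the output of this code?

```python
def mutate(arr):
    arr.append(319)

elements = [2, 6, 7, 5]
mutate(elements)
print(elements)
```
[2, 6, 7, 5, 319]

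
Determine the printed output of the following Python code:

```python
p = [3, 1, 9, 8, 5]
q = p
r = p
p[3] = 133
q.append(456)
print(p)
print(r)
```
[3, 1, 9, 133, 5, 456]
[3, 1, 9, 133, 5, 456]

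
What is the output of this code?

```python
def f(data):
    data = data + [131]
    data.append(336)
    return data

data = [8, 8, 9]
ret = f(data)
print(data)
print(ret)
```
[8, 8, 9]
[8, 8, 9, 131, 336]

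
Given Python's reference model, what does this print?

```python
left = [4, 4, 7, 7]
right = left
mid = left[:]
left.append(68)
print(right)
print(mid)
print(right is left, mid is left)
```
[4, 4, 7, 7, 68]
[4, 4, 7, 7]
True False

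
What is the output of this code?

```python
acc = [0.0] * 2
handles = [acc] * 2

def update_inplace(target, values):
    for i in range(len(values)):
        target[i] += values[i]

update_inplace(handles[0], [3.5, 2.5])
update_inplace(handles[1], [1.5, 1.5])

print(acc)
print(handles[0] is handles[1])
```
[5.0, 4.0]
True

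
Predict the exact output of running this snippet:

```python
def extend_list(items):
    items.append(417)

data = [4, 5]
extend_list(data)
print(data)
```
[4, 5, 417]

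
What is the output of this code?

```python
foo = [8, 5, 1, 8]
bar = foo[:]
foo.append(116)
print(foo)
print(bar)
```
[8, 5, 1, 8, 116]
[8, 5, 1, 8]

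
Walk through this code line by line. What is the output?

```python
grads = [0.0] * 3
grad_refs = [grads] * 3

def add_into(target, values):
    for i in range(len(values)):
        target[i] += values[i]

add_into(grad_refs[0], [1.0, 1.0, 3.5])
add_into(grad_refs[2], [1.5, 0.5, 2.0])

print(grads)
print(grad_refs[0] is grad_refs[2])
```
[2.5, 1.5, 5.5]
True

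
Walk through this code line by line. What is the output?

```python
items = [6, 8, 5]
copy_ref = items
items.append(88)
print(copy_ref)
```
[6, 8, 5, 88]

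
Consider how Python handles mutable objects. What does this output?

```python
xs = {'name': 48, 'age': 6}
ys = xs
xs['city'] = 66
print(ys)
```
{'name': 48, 'age': 6, 'city': 66}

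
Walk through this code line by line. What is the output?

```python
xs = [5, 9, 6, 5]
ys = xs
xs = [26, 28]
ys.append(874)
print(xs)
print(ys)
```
[26, 28]
[5, 9, 6, 5, 874]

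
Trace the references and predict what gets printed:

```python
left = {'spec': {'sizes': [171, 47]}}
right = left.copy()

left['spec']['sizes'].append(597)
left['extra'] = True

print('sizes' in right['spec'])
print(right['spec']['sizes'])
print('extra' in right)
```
True
[171, 47, 597]
False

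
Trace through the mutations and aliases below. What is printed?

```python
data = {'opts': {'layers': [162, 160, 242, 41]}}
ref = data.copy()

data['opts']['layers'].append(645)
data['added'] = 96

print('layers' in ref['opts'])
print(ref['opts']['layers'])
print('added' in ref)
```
True
[162, 160, 242, 41, 645]
False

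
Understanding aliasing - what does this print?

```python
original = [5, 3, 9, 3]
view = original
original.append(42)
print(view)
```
[5, 3, 9, 3, 42]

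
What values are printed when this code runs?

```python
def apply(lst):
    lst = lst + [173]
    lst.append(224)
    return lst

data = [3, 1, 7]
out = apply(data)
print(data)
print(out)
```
[3, 1, 7]
[3, 1, 7, 173, 224]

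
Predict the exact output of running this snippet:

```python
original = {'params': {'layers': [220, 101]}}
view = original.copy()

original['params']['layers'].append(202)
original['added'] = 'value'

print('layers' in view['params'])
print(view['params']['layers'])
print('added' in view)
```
True
[220, 101, 202]
False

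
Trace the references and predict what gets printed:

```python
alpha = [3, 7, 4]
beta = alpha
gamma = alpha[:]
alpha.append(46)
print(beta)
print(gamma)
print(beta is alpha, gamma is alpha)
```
[3, 7, 4, 46]
[3, 7, 4]
True False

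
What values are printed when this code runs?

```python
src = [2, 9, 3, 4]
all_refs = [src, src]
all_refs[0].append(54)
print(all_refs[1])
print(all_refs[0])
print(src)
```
[2, 9, 3, 4, 54]
[2, 9, 3, 4, 54]
[2, 9, 3, 4, 54]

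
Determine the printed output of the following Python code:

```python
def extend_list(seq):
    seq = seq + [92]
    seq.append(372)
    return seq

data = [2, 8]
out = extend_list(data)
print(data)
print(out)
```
[2, 8]
[2, 8, 92, 372]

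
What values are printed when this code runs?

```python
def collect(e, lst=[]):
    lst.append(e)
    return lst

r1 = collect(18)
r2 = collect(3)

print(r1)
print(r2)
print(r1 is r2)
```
[18, 3]
[18, 3]
True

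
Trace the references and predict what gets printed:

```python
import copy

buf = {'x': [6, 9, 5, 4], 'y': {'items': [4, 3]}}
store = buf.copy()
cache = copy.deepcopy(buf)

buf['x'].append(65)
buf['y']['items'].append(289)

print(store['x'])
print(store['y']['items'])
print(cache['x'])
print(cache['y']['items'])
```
[6, 9, 5, 4, 65]
[4, 3, 289]
[6, 9, 5, 4]
[4, 3]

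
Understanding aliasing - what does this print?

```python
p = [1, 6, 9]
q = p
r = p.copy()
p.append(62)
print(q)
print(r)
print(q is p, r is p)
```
[1, 6, 9, 62]
[1, 6, 9]
True False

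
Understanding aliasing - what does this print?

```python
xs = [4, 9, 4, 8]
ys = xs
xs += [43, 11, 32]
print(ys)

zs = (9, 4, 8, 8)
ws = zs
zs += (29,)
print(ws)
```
[4, 9, 4, 8, 43, 11, 32]
(9, 4, 8, 8)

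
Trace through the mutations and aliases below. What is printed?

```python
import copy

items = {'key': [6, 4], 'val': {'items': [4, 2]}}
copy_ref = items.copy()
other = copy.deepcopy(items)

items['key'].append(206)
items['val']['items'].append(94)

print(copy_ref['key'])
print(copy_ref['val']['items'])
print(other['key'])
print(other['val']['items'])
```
[6, 4, 206]
[4, 2, 94]
[6, 4]
[4, 2]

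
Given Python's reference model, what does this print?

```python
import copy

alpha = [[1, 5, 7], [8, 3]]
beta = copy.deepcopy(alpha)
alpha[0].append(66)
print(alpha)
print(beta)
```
[[1, 5, 7, 66], [8, 3]]
[[1, 5, 7], [8, 3]]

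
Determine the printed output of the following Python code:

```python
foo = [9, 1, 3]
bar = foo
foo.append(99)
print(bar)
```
[9, 1, 3, 99]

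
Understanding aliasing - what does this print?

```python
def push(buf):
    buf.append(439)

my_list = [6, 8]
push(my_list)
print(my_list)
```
[6, 8, 439]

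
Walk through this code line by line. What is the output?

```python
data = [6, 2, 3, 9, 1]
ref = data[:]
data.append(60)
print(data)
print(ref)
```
[6, 2, 3, 9, 1, 60]
[6, 2, 3, 9, 1]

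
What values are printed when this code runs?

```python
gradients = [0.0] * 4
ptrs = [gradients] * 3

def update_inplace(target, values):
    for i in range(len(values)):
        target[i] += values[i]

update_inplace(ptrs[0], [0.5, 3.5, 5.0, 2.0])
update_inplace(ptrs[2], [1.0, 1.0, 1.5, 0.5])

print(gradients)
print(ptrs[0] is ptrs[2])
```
[1.5, 4.5, 6.5, 2.5]
True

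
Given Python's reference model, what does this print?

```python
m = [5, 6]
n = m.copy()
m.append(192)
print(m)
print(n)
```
[5, 6, 192]
[5, 6]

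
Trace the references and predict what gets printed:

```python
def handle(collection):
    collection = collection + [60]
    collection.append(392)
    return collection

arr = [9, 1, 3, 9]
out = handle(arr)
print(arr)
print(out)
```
[9, 1, 3, 9]
[9, 1, 3, 9, 60, 392]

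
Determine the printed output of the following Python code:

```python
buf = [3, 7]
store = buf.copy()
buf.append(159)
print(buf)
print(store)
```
[3, 7, 159]
[3, 7]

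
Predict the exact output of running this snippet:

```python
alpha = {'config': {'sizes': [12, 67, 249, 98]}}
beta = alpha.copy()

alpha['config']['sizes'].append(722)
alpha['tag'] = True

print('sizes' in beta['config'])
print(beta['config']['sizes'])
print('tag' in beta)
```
True
[12, 67, 249, 98, 722]
False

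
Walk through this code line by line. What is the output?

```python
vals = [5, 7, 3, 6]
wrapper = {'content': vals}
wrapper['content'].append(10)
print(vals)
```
[5, 7, 3, 6, 10]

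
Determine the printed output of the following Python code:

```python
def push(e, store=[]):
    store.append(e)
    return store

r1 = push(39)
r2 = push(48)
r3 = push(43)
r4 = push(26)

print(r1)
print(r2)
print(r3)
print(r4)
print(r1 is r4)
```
[39, 48, 43, 26]
[39, 48, 43, 26]
[39, 48, 43, 26]
[39, 48, 43, 26]
True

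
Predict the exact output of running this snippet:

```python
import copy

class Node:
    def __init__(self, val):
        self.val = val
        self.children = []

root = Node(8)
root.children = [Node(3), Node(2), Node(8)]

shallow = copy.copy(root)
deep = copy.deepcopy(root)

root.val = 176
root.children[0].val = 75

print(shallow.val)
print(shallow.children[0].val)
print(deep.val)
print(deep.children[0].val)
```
8
75
8
3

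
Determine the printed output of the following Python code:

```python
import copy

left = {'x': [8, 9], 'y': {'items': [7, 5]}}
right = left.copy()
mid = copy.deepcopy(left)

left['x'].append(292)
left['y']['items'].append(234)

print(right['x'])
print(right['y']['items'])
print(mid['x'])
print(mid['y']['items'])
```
[8, 9, 292]
[7, 5, 234]
[8, 9]
[7, 5]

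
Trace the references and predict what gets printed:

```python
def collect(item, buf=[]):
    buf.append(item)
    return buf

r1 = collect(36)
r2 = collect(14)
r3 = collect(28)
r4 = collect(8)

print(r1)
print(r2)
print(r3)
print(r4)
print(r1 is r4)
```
[36, 14, 28, 8]
[36, 14, 28, 8]
[36, 14, 28, 8]
[36, 14, 28, 8]
True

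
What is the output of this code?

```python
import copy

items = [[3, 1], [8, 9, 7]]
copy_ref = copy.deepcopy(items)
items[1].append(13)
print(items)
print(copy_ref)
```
[[3, 1], [8, 9, 7, 13]]
[[3, 1], [8, 9, 7]]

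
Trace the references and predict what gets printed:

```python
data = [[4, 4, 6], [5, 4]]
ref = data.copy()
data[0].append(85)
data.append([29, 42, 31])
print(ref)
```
[[4, 4, 6, 85], [5, 4]]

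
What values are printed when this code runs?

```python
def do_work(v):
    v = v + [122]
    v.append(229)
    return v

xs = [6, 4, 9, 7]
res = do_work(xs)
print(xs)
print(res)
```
[6, 4, 9, 7]
[6, 4, 9, 7, 122, 229]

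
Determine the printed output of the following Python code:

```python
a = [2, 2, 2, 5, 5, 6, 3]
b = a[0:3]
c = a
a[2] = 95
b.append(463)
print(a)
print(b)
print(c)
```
[2, 2, 95, 5, 5, 6, 3]
[2, 2, 2, 463]
[2, 2, 95, 5, 5, 6, 3]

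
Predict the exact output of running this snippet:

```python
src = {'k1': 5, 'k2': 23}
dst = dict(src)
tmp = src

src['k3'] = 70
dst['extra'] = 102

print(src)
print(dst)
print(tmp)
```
{'k1': 5, 'k2': 23, 'k3': 70}
{'k1': 5, 'k2': 23, 'extra': 102}
{'k1': 5, 'k2': 23, 'k3': 70}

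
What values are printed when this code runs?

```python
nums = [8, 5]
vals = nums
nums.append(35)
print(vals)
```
[8, 5, 35]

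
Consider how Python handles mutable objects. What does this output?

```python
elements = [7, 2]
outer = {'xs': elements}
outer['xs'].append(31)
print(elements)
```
[7, 2, 31]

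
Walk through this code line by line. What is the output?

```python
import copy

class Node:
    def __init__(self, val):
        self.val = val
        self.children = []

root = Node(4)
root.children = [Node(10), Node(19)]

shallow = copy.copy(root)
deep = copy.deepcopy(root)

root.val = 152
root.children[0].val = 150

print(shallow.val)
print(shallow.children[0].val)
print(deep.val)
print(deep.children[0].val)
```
4
150
4
10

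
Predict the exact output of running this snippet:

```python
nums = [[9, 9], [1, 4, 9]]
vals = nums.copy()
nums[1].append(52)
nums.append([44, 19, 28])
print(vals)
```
[[9, 9], [1, 4, 9, 52]]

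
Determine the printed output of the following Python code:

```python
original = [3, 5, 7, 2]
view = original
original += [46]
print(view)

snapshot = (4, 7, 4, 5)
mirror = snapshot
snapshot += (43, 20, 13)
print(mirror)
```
[3, 5, 7, 2, 46]
(4, 7, 4, 5)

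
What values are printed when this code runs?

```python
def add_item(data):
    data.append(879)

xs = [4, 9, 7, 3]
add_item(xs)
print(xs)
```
[4, 9, 7, 3, 879]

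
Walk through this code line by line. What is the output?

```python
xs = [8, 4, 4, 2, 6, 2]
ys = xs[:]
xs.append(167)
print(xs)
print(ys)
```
[8, 4, 4, 2, 6, 2, 167]
[8, 4, 4, 2, 6, 2]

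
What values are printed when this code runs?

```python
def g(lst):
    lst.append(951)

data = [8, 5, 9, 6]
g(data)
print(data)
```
[8, 5, 9, 6, 951]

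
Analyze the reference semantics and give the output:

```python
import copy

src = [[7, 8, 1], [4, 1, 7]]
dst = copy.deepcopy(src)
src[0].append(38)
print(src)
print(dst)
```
[[7, 8, 1, 38], [4, 1, 7]]
[[7, 8, 1], [4, 1, 7]]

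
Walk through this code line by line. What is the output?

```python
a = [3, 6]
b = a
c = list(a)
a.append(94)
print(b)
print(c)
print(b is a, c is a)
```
[3, 6, 94]
[3, 6]
True False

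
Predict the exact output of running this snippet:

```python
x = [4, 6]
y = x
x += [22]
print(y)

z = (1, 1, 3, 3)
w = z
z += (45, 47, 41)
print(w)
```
[4, 6, 22]
(1, 1, 3, 3)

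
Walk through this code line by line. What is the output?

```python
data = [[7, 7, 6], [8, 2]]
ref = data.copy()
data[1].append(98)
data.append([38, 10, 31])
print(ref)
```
[[7, 7, 6], [8, 2, 98]]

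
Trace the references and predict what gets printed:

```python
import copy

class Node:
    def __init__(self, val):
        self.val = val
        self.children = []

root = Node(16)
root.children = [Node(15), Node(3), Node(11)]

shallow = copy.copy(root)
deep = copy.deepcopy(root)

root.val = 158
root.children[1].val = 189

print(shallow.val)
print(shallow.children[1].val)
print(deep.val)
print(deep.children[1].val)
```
16
189
16
3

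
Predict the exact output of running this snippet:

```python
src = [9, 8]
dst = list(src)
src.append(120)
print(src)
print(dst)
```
[9, 8, 120]
[9, 8]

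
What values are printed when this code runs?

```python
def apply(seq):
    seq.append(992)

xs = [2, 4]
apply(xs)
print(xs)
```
[2, 4, 992]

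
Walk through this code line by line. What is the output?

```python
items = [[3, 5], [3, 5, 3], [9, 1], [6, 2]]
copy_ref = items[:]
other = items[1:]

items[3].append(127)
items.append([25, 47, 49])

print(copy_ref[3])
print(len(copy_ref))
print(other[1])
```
[6, 2, 127]
4
[9, 1]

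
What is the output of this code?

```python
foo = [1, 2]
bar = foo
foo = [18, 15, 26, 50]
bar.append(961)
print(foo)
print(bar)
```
[18, 15, 26, 50]
[1, 2, 961]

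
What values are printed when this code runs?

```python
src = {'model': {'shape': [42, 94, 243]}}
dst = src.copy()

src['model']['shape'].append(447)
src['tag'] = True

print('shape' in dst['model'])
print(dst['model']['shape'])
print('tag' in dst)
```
True
[42, 94, 243, 447]
False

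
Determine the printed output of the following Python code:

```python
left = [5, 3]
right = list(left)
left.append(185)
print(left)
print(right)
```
[5, 3, 185]
[5, 3]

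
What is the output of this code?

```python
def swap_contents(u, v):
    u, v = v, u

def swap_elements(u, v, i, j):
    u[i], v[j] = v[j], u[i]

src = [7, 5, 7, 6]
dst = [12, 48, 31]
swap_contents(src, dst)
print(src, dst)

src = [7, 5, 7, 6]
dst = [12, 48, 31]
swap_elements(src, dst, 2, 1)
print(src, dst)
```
[7, 5, 7, 6] [12, 48, 31]
[7, 5, 48, 6] [12, 7, 31]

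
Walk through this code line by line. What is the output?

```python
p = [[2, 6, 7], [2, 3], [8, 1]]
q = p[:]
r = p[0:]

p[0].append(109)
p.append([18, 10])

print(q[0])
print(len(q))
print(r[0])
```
[2, 6, 7, 109]
3
[2, 6, 7, 109]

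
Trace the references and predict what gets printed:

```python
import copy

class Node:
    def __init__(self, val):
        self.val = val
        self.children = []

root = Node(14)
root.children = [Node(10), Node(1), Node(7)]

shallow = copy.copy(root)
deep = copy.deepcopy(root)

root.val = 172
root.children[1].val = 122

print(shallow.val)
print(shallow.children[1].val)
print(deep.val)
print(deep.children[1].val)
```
14
122
14
1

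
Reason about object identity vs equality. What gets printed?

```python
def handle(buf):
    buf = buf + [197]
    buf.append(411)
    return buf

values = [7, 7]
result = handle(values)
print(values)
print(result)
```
[7, 7]
[7, 7, 197, 411]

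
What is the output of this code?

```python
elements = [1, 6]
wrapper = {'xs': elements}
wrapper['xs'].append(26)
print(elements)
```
[1, 6, 26]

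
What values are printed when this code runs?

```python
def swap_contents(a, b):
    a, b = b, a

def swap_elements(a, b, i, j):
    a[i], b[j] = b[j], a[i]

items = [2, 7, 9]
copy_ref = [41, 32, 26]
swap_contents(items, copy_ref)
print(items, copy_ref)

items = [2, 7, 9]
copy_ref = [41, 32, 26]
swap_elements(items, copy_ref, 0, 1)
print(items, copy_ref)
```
[2, 7, 9] [41, 32, 26]
[32, 7, 9] [41, 2, 26]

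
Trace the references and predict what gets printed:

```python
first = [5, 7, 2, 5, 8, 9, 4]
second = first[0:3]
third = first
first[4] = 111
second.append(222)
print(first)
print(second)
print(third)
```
[5, 7, 2, 5, 111, 9, 4]
[5, 7, 2, 222]
[5, 7, 2, 5, 111, 9, 4]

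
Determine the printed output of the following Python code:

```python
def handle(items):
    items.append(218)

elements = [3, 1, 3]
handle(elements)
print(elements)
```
[3, 1, 3, 218]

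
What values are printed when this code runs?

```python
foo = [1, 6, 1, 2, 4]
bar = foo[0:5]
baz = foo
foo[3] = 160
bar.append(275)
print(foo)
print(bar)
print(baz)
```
[1, 6, 1, 160, 4]
[1, 6, 1, 2, 4, 275]
[1, 6, 1, 160, 4]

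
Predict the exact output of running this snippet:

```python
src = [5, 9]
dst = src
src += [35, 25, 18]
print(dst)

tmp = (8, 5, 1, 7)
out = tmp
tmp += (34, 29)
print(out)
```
[5, 9, 35, 25, 18]
(8, 5, 1, 7)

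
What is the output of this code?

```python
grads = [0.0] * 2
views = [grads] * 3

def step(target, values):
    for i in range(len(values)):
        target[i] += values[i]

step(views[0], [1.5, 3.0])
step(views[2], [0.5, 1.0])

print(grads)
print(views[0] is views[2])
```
[2.0, 4.0]
True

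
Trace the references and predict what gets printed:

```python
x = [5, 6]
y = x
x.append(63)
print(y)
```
[5, 6, 63]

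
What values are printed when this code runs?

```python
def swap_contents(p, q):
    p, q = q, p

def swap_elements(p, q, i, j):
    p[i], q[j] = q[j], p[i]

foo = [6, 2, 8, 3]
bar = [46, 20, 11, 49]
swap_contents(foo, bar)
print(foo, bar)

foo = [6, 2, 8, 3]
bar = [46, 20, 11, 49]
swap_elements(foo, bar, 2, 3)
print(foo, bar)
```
[6, 2, 8, 3] [46, 20, 11, 49]
[6, 2, 49, 3] [46, 20, 11, 8]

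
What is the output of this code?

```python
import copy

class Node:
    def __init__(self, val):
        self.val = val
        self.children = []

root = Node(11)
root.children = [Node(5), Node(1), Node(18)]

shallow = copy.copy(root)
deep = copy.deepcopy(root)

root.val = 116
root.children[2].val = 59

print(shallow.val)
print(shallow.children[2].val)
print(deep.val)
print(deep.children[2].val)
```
11
59
11
18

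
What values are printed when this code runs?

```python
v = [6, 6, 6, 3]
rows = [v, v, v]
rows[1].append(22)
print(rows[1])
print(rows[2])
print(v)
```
[6, 6, 6, 3, 22]
[6, 6, 6, 3, 22]
[6, 6, 6, 3, 22]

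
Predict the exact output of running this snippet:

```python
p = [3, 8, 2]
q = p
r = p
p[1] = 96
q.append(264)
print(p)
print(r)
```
[3, 96, 2, 264]
[3, 96, 2, 264]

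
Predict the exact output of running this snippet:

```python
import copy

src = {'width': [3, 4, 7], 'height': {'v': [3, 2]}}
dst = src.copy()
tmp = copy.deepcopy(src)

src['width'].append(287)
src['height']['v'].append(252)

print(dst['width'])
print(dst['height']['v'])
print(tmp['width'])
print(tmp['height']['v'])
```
[3, 4, 7, 287]
[3, 2, 252]
[3, 4, 7]
[3, 2]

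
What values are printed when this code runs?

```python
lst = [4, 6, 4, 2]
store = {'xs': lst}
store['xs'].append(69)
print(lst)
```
[4, 6, 4, 2, 69]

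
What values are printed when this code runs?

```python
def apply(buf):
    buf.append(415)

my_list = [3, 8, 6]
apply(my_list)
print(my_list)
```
[3, 8, 6, 415]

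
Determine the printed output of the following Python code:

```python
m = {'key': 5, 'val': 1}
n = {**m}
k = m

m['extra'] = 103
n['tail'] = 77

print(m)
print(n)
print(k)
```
{'key': 5, 'val': 1, 'extra': 103}
{'key': 5, 'val': 1, 'tail': 77}
{'key': 5, 'val': 1, 'extra': 103}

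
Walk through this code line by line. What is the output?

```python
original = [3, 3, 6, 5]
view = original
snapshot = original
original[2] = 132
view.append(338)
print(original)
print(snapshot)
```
[3, 3, 132, 5, 338]
[3, 3, 132, 5, 338]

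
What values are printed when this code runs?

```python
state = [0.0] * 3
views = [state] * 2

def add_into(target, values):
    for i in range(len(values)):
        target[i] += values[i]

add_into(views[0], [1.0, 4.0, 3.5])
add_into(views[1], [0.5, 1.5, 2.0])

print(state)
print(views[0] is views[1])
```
[1.5, 5.5, 5.5]
True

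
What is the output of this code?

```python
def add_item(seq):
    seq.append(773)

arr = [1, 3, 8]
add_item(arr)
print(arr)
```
[1, 3, 8, 773]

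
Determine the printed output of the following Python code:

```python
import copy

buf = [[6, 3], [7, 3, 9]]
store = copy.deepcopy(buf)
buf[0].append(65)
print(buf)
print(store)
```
[[6, 3, 65], [7, 3, 9]]
[[6, 3], [7, 3, 9]]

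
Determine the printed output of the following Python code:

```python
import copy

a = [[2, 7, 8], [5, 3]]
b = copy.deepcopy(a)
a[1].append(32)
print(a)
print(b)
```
[[2, 7, 8], [5, 3, 32]]
[[2, 7, 8], [5, 3]]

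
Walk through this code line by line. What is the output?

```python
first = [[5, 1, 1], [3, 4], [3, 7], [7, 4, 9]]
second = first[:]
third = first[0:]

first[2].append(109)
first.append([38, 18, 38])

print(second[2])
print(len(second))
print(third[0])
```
[3, 7, 109]
4
[5, 1, 1]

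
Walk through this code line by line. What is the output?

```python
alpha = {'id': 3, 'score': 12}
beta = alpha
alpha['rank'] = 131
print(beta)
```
{'id': 3, 'score': 12, 'rank': 131}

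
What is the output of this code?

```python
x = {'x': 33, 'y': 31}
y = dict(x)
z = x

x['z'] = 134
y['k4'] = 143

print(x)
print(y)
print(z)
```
{'x': 33, 'y': 31, 'z': 134}
{'x': 33, 'y': 31, 'k4': 143}
{'x': 33, 'y': 31, 'z': 134}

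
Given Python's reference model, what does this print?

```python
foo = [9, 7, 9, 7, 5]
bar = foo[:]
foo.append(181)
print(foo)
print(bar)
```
[9, 7, 9, 7, 5, 181]
[9, 7, 9, 7, 5]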